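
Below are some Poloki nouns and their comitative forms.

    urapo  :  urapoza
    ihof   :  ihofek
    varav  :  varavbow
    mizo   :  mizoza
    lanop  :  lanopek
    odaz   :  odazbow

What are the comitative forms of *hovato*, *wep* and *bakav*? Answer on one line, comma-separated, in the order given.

hovatoza, wepek, bakavbow

Looking at the final sound of each stem: -ek when the stem ends in a voiceless consonant (*ihof*, *lanop*); -bow when the stem ends in a voiced consonant (*varav*, *odaz*); -za when the stem ends in a vowel (*urapo*, *mizo*).
Since the final sound of *hovato* is /o/ (a vowel), it takes -za, giving *hovatoza*.
*wep* — final sound /p/ (a voiceless consonant) → -ek → *wepek*.
*bakav*: final sound = /v/, a voiced consonant → -bow → *bakavbow*.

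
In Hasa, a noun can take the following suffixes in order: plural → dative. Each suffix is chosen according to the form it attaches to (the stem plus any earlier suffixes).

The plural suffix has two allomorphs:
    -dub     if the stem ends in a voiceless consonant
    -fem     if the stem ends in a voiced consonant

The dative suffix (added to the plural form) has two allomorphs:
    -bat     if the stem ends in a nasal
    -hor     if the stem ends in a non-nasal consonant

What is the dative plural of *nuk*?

The final consonant of *nuk* is /k/, which is voiceless, so the plural suffix is -dub, giving *nukdub*.
The plural form *nukdub* — final consonant /b/ (non-nasal) → -hor → *nukdubhor*.

nukdubhor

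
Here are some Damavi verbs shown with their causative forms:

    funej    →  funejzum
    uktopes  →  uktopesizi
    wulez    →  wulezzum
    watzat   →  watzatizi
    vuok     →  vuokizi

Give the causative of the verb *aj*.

ajzum

The pattern is voicing of the final consonant: -izi when the stem ends in a voiceless consonant (*uktopes*, *watzat*, *vuok*); -zum when the stem ends in a voiced consonant (*funej*, *wulez*).
Since the final consonant of *aj* is /j/ (voiced), it takes -zum, giving *ajzum*.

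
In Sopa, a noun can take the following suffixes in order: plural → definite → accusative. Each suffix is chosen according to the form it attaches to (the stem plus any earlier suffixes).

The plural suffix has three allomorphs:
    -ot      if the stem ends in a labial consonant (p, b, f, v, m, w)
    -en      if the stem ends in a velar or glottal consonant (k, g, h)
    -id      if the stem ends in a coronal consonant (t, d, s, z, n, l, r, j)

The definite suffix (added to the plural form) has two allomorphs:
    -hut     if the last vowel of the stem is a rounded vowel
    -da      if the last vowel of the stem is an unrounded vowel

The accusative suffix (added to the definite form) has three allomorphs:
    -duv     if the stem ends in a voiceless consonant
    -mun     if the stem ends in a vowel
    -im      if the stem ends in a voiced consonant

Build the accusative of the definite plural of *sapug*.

*sapug*: final consonant = /g/, velar/glottal → -en → *sapugen*.
The plural form *sapugen*: last vowel = /e/, an unrounded vowel → -da → *sapugenda*.
The definite form *sapugenda*: final sound = /a/, a vowel → -mun → *sapugendamun*.

sapugendamun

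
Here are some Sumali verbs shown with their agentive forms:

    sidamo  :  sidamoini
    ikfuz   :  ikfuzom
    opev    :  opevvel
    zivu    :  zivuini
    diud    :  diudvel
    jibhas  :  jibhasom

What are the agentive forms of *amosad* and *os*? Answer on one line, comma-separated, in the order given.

amosadvel, osom

The alternation tracks the final sound of the stem — -om when the stem ends in a sibilant (*ikfuz*, *jibhas*); -vel when the stem ends in a non-sibilant consonant (*opev*, *diud*); -ini when the stem ends in a vowel (*sidamo*, *zivu*).
*amosad*: final sound = /d/, a non-sibilant consonant → -vel → *amosadvel*.
*os* — final sound /s/ (a sibilant) → -om → *osom*.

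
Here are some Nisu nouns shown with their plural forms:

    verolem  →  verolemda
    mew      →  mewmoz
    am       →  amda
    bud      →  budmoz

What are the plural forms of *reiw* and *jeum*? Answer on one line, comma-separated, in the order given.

reiwmoz, jeumda

The suffix is conditioned by the final consonant: -da when the stem ends in a nasal (*verolem*, *am*); -moz when the stem ends in a non-nasal consonant (*mew*, *bud*).
Since the final consonant of *reiw* is /w/ (non-nasal), it takes -moz, giving *reiwmoz*.
The final consonant of *jeum* is /m/, which is a nasal, so the suffix is -da, giving *jeumda*.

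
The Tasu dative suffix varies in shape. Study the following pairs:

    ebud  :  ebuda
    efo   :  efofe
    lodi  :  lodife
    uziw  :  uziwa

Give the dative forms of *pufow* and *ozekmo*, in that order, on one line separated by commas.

pufowa, ozekmofe

The suffix is conditioned by the final sound: -a when the stem ends in a consonant (*ebud*, *uziw*); -fe when the stem ends in a vowel (*efo*, *lodi*).
*pufow*: final sound = /w/, a consonant → -a → *pufowa*.
The final sound of *ozekmo* is /o/, which is a vowel, so the suffix is -fe, giving *ozekmofe*.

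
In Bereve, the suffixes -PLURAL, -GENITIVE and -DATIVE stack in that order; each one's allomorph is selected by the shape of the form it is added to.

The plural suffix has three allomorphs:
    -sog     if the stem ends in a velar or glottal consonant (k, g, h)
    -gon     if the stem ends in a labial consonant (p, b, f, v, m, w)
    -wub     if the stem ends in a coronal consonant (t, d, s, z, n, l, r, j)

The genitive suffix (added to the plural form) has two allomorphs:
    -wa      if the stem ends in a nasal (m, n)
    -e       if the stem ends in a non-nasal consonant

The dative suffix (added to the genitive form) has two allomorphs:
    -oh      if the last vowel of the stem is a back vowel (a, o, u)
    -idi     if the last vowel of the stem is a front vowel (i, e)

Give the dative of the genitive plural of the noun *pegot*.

*pegot* — final consonant /t/ (coronal) → -wub → *pegotwub*.
The plural form *pegotwub*: final consonant = /b/, non-nasal → -e → *pegotwube*.
Since the last vowel of the genitive form *pegotwube* is /e/ (a front vowel), it takes -idi, giving *pegotwubeidi*.

pegotwubeidi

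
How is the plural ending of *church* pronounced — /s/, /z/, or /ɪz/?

/ɪz/

The stem *church* ends in a sibilant (/s, z, ʃ, ʒ, tʃ, dʒ/).
The plural suffix surfaces as /ɪz/ after sibilants, /s/ after other voiceless consonants, and /z/ after other voiced sounds.
So the plural -s on *church* is pronounced /ɪz/.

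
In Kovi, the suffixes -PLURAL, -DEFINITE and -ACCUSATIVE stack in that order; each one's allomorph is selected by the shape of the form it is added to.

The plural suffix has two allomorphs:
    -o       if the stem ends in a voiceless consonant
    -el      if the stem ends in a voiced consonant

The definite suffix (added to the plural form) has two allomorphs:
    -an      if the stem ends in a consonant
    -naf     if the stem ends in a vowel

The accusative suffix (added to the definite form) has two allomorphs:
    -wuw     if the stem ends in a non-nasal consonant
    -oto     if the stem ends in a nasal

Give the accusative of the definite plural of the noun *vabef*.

Since the final consonant of *vabef* is /f/ (voiceless), it takes -o, giving *vabefo*.
Since the final sound of the plural form *vabefo* is /o/ (a vowel), it takes -naf, giving *vabefonaf*.
Since the final consonant of the definite form *vabefonaf* is /f/ (non-nasal), it takes -wuw, giving *vabefonafwuw*.

vabefonafwuw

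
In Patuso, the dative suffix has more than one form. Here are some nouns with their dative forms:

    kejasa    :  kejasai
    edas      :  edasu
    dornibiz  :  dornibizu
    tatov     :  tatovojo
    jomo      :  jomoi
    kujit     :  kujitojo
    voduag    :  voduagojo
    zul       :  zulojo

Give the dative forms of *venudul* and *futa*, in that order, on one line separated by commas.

venudulojo, futai

The suffix is conditioned by the final sound: -u when the stem ends in a sibilant (*edas*, *dornibiz*); -ojo when the stem ends in a non-sibilant consonant (*tatov*, *kujit*, *voduag*, *zul*); -i when the stem ends in a vowel (*kejasa*, *jomo*).
*venudul*: final sound = /l/, a non-sibilant consonant → -ojo → *venudulojo*.
*futa* — final sound /a/ (a vowel) → -i → *futai*.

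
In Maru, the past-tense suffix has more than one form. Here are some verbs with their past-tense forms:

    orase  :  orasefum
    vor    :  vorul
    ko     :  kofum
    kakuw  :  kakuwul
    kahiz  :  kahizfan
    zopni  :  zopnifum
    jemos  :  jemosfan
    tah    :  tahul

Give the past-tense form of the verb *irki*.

Looking at the final sound of each stem: -fan when the stem ends in a sibilant (*kahiz*, *jemos*); -ul when the stem ends in a non-sibilant consonant (*vor*, *kakuw*, *tah*); -fum when the stem ends in a vowel (*orase*, *ko*, *zopni*).
*irki*: final sound = /i/, a vowel → -fum → *irkifum*.

irkifum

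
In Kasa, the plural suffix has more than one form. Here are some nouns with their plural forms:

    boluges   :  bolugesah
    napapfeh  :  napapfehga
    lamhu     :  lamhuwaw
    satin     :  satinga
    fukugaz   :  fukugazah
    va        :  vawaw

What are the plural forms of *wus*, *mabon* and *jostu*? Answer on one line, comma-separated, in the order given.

wusah, mabonga, jostuwaw

The pattern is sibilance of the final sound: -ah when the stem ends in a sibilant (*boluges*, *fukugaz*); -ga when the stem ends in a non-sibilant consonant (*napapfeh*, *satin*); -waw when the stem ends in a vowel (*lamhu*, *va*).
Since the final sound of *wus* is /s/ (a sibilant), it takes -ah, giving *wusah*.
Since the final sound of *mabon* is /n/ (a non-sibilant consonant), it takes -ga, giving *mabonga*.
The final sound of *jostu* is /u/, which is a vowel, so the suffix is -waw, giving *jostuwaw*.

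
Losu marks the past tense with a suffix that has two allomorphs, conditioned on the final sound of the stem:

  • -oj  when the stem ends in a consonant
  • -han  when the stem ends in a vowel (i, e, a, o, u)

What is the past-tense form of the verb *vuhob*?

vuhoboj

*vuhob*: final sound = /b/, a consonant → -oj → *vuhoboj*.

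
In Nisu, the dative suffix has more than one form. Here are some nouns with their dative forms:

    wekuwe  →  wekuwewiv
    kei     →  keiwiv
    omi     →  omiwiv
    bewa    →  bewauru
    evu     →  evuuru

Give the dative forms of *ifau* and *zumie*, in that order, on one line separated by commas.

The suffix is conditioned by the last vowel: -wiv when the last vowel of the stem is a front vowel (*wekuwe*, *kei*, *omi*); -uru when the last vowel of the stem is a back vowel (*bewa*, *evu*).
*ifau*: last vowel = /u/, a back vowel → -uru → *ifauuru*.
Since the last vowel of *zumie* is /e/ (a front vowel), it takes -wiv, giving *zumiewiv*.

ifauuru, zumiewiv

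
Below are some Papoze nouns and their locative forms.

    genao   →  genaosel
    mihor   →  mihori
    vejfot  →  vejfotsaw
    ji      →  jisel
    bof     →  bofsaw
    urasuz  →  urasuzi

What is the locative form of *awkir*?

awkiri

Looking at the final sound of each stem: -saw when the stem ends in a voiceless consonant (*vejfot*, *bof*); -i when the stem ends in a voiced consonant (*mihor*, *urasuz*); -sel when the stem ends in a vowel (*genao*, *ji*).
Since the final sound of *awkir* is /r/ (a voiced consonant), it takes -i, giving *awkiri*.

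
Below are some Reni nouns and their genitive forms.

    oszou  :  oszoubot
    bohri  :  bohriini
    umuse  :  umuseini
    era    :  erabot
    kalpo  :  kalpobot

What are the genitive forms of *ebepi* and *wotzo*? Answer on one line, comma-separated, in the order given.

ebepiini, wotzobot

The suffix is conditioned by the last vowel: -ini when the last vowel of the stem is a front vowel (*bohri*, *umuse*); -bot when the last vowel of the stem is a back vowel (*oszou*, *era*, *kalpo*).
*ebepi*: last vowel = /i/, a front vowel → -ini → *ebepiini*.
Since the last vowel of *wotzo* is /o/ (a back vowel), it takes -bot, giving *wotzobot*.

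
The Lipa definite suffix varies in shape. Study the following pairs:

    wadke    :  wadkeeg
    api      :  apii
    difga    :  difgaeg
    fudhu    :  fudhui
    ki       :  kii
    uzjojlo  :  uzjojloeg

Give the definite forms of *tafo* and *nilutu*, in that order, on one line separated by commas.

The alternation tracks the last vowel of the stem — -i when the last vowel of the stem is a high vowel (*api*, *fudhu*, *ki*); -eg when the last vowel of the stem is a non-high vowel (*wadke*, *difga*, *uzjojlo*).
*tafo* — last vowel /o/ (a non-high vowel) → -eg → *tafoeg*.
Since the last vowel of *nilutu* is /u/ (a high vowel), it takes -i, giving *nilutui*.

tafoeg, nilutui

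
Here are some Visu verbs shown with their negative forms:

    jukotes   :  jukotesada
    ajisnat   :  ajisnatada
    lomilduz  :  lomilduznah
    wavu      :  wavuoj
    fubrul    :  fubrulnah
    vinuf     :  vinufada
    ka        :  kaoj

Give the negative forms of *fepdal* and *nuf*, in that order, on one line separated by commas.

fepdalnah, nufada

The alternation tracks the final sound of the stem — -ada when the stem ends in a voiceless consonant (*jukotes*, *ajisnat*, *vinuf*); -nah when the stem ends in a voiced consonant (*lomilduz*, *fubrul*); -oj when the stem ends in a vowel (*wavu*, *ka*).
The final sound of *fepdal* is /l/, which is a voiced consonant, so the suffix is -nah, giving *fepdalnah*.
Since the final sound of *nuf* is /f/ (a voiceless consonant), it takes -ada, giving *nufada*.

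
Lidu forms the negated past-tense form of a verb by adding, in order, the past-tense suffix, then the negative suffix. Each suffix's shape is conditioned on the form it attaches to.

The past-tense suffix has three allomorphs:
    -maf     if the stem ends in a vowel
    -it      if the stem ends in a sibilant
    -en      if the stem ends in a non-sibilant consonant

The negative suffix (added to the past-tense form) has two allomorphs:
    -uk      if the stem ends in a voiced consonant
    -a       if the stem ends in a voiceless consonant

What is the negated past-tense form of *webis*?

*webis* — final sound /s/ (a sibilant) → -it → *webisit*.
The past-tense form *webisit*: final consonant = /t/, voiceless → -a → *webisita*.

webisita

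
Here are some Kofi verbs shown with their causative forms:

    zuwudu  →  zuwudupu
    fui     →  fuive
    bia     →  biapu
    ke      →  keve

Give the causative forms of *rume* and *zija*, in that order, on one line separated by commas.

The pattern is front/back vowel harmony: -ve when the last vowel of the stem is a front vowel (*fui*, *ke*); -pu when the last vowel of the stem is a back vowel (*zuwudu*, *bia*).
Since the last vowel of *rume* is /e/ (a front vowel), it takes -ve, giving *rumeve*.
*zija*: last vowel = /a/, a back vowel → -pu → *zijapu*.

rumeve, zijapu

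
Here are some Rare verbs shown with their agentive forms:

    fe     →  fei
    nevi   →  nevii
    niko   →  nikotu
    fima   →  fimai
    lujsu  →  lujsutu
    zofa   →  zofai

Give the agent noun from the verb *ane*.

anei

The suffix is conditioned by the last vowel: -tu when the last vowel of the stem is a rounded vowel (*niko*, *lujsu*); -i when the last vowel of the stem is an unrounded vowel (*fe*, *nevi*, *fima*, *zofa*).
The last vowel of *ane* is /e/, which is an unrounded vowel, so the suffix is -i, giving *anei*.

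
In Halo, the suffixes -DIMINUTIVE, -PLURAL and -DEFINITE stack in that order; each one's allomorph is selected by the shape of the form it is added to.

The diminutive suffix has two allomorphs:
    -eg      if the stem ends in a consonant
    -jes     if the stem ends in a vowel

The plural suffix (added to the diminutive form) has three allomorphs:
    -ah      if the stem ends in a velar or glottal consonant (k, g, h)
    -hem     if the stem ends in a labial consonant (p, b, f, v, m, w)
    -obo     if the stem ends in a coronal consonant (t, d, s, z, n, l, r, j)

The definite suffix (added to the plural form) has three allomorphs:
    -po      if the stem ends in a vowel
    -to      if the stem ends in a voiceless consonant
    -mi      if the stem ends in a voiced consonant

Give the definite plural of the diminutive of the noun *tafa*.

Since the final sound of *tafa* is /a/ (a vowel), it takes -jes, giving *tafajes*.
Since the final consonant of the diminutive form *tafajes* is /s/ (coronal), it takes -obo, giving *tafajesobo*.
The plural form *tafajesobo* — final sound /o/ (a vowel) → -po → *tafajesobopo*.

tafajesobopo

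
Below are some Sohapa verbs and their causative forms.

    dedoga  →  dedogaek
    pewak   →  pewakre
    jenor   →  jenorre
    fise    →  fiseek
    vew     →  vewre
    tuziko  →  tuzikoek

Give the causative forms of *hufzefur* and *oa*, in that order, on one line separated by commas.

Looking at the final sound of each stem: -re when the stem ends in a consonant (*pewak*, *jenor*, *vew*); -ek when the stem ends in a vowel (*dedoga*, *fise*, *tuziko*).
Since the final sound of *hufzefur* is /r/ (a consonant), it takes -re, giving *hufzefurre*.
The final sound of *oa* is /a/, which is a vowel, so the suffix is -ek, giving *oaek*.

hufzefurre, oaek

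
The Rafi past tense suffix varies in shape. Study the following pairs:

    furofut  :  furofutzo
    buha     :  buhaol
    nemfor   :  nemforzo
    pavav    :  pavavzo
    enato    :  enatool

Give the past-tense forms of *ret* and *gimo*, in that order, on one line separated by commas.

retzo, gimool

The suffix is conditioned by the final sound: -zo when the stem ends in a consonant (*furofut*, *nemfor*, *pavav*); -ol when the stem ends in a vowel (*buha*, *enato*).
*ret* — final sound /t/ (a consonant) → -zo → *retzo*.
The final sound of *gimo* is /o/, which is a vowel, so the suffix is -ol, giving *gimool*.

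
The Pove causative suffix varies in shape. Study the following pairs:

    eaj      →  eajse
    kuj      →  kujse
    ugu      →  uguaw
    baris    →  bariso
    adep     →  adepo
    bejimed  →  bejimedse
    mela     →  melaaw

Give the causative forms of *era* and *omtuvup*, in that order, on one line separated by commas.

eraaw, omtuvupo

The pattern is voicing of the final sound: -o when the stem ends in a voiceless consonant (*baris*, *adep*); -se when the stem ends in a voiced consonant (*eaj*, *kuj*, *bejimed*); -aw when the stem ends in a vowel (*ugu*, *mela*).
*era* — final sound /a/ (a vowel) → -aw → *eraaw*.
The final sound of *omtuvup* is /p/, which is a voiceless consonant, so the suffix is -o, giving *omtuvupo*.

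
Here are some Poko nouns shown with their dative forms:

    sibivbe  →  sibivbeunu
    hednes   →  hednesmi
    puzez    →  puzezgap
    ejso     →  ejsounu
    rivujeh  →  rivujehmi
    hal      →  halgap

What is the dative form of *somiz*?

Looking at the final sound of each stem: -mi when the stem ends in a voiceless consonant (*hednes*, *rivujeh*); -gap when the stem ends in a voiced consonant (*puzez*, *hal*); -unu when the stem ends in a vowel (*sibivbe*, *ejso*).
The final sound of *somiz* is /z/, which is a voiced consonant, so the suffix is -gap, giving *somizgap*.

somizgap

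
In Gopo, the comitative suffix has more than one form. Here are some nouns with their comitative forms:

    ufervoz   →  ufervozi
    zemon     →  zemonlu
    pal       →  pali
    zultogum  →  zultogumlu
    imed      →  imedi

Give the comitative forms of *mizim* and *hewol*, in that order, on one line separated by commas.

The pattern is nasality of the final consonant: -lu when the stem ends in a nasal (*zemon*, *zultogum*); -i when the stem ends in a non-nasal consonant (*ufervoz*, *pal*, *imed*).
The final consonant of *mizim* is /m/, which is a nasal, so the suffix is -lu, giving *mizimlu*.
The final consonant of *hewol* is /l/, which is non-nasal, so the suffix is -i, giving *hewoli*.

mizimlu, hewoli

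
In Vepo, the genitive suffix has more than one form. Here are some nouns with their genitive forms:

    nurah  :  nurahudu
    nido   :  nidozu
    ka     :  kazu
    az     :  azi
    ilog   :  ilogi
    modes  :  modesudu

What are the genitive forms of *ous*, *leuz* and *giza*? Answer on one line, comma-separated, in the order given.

ousudu, leuzi, gizazu

Looking at the final sound of each stem: -udu when the stem ends in a voiceless consonant (*nurah*, *modes*); -i when the stem ends in a voiced consonant (*az*, *ilog*); -zu when the stem ends in a vowel (*nido*, *ka*).
The final sound of *ous* is /s/, which is a voiceless consonant, so the suffix is -udu, giving *ousudu*.
Since the final sound of *leuz* is /z/ (a voiced consonant), it takes -i, giving *leuzi*.
Since the final sound of *giza* is /a/ (a vowel), it takes -zu, giving *gizazu*.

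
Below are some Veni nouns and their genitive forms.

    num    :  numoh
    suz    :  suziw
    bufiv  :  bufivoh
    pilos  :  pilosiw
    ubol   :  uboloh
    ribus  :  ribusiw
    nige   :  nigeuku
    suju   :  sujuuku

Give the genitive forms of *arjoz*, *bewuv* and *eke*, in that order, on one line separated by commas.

arjoziw, bewuvoh, ekeuku

The alternation tracks the final sound of the stem — -iw when the stem ends in a sibilant (*suz*, *pilos*, *ribus*); -oh when the stem ends in a non-sibilant consonant (*num*, *bufiv*, *ubol*); -uku when the stem ends in a vowel (*nige*, *suju*).
*arjoz* — final sound /z/ (a sibilant) → -iw → *arjoziw*.
*bewuv*: final sound = /v/, a non-sibilant consonant → -oh → *bewuvoh*.
Since the final sound of *eke* is /e/ (a vowel), it takes -uku, giving *ekeuku*.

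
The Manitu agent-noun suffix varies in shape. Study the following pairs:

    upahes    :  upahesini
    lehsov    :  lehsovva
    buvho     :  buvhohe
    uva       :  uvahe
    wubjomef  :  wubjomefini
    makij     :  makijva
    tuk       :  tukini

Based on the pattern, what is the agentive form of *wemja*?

wemjahe

The suffix is conditioned by the final sound: -ini when the stem ends in a voiceless consonant (*upahes*, *wubjomef*, *tuk*); -va when the stem ends in a voiced consonant (*lehsov*, *makij*); -he when the stem ends in a vowel (*buvho*, *uva*).
The final sound of *wemja* is /a/, which is a vowel, so the suffix is -he, giving *wemjahe*.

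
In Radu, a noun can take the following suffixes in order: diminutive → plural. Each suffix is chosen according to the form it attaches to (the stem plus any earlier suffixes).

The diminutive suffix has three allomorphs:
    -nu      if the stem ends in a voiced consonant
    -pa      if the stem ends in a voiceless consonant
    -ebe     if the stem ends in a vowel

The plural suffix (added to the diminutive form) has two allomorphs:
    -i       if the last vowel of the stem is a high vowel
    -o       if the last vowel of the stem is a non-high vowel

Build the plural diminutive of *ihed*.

*ihed*: final sound = /d/, a voiced consonant → -nu → *ihednu*.
Since the last vowel of the diminutive form *ihednu* is /u/ (a high vowel), it takes -i, giving *ihednui*.

ihednui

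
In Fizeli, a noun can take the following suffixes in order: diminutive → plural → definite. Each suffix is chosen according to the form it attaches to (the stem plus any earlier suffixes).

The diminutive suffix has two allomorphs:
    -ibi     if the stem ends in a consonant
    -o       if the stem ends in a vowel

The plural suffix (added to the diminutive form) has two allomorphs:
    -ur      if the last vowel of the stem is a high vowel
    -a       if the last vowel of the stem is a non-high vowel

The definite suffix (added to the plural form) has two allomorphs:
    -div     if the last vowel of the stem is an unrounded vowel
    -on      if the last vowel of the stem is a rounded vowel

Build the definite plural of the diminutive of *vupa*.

Since the final sound of *vupa* is /a/ (a vowel), it takes -o, giving *vupao*.
Since the last vowel of the diminutive form *vupao* is /o/ (a non-high vowel), it takes -a, giving *vupaoa*.
The last vowel of the plural form *vupaoa* is /a/, which is an unrounded vowel, so the definite suffix is -div, giving *vupaoadiv*.

vupaoadiv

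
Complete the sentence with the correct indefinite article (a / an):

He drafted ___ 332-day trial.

a

The indefinite article is chosen by the initial *sound* of the following word, not its spelling.
The number *332* is spoken "three hundred …", beginning with /θriː/ — a consonant sound.
So the article is *a*: He drafted a 332-day trial.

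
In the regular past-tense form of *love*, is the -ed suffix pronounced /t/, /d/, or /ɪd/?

The stem *love* ends in a voiced sound other than /d/.
The -ed suffix is realized as /ɪd/ after /t, d/; as /t/ after other voiceless consonants; and as /d/ after other voiced sounds.
So -ed on *love* is pronounced /d/.

/d/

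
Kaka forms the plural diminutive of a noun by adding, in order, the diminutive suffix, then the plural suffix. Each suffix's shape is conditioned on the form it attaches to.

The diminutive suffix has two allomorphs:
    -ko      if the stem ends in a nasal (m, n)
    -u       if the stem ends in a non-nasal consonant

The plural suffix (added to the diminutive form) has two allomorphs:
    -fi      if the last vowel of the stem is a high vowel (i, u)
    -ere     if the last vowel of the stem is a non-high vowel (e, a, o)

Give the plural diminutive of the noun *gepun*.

gepunkoere

Since the final consonant of *gepun* is /n/ (a nasal), it takes -ko, giving *gepunko*.
The diminutive form *gepunko*: last vowel = /o/, a non-high vowel → -ere → *gepunkoere*.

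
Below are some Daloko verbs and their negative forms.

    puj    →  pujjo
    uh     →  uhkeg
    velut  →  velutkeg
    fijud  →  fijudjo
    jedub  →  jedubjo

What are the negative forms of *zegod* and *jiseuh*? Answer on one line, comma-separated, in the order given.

The suffix is conditioned by the final consonant: -keg when the stem ends in a voiceless consonant (*uh*, *velut*); -jo when the stem ends in a voiced consonant (*puj*, *fijud*, *jedub*).
*zegod*: final consonant = /d/, voiced → -jo → *zegodjo*.
Since the final consonant of *jiseuh* is /h/ (voiceless), it takes -keg, giving *jiseuhkeg*.

zegodjo, jiseuhkeg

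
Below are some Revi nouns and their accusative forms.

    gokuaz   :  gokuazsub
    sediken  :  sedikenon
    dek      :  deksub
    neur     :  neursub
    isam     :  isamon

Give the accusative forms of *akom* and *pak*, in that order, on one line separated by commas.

Looking at the final consonant of each stem: -on when the stem ends in a nasal (*sediken*, *isam*); -sub when the stem ends in a non-nasal consonant (*gokuaz*, *dek*, *neur*).
*akom*: final consonant = /m/, a nasal → -on → *akomon*.
The final consonant of *pak* is /k/, which is non-nasal, so the suffix is -sub, giving *paksub*.

akomon, paksub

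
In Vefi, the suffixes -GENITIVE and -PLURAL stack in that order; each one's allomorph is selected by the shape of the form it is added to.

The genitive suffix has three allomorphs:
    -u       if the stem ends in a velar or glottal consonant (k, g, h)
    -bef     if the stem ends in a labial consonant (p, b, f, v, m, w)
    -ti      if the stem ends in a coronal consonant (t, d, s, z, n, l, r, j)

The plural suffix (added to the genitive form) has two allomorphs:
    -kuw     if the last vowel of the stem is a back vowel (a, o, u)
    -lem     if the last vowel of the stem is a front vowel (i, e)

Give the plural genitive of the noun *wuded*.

*wuded* — final consonant /d/ (coronal) → -ti → *wudedti*.
The genitive form *wudedti* — last vowel /i/ (a front vowel) → -lem → *wudedtilem*.

wudedtilem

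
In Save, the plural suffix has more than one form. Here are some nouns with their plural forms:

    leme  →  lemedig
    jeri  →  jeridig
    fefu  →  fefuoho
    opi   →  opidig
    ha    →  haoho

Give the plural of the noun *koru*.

Looking at the last vowel of each stem: -dig when the last vowel of the stem is a front vowel (*leme*, *jeri*, *opi*); -oho when the last vowel of the stem is a back vowel (*fefu*, *ha*).
The last vowel of *koru* is /u/, which is a back vowel, so the suffix is -oho, giving *koruoho*.

koruoho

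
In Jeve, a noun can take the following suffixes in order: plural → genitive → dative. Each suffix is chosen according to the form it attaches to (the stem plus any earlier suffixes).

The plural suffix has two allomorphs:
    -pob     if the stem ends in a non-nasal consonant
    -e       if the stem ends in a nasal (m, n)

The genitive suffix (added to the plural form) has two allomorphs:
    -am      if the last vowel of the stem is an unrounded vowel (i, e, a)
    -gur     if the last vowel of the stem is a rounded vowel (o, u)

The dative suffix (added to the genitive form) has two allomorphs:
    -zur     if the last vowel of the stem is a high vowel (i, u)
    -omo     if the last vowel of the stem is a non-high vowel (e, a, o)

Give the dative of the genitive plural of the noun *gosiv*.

*gosiv*: final consonant = /v/, non-nasal → -pob → *gosivpob*.
The plural form *gosivpob*: last vowel = /o/, a rounded vowel → -gur → *gosivpobgur*.
Since the last vowel of the genitive form *gosivpobgur* is /u/ (a high vowel), it takes -zur, giving *gosivpobgurzur*.

gosivpobgurzur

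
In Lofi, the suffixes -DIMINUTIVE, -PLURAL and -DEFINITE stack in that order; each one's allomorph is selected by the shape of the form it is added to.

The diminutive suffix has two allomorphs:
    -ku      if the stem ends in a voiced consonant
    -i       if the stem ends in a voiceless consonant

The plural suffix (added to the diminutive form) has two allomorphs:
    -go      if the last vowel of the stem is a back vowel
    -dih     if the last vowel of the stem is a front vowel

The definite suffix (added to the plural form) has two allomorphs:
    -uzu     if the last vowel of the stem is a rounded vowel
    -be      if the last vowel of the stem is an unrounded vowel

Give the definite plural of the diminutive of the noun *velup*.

*velup* — final consonant /p/ (voiceless) → -i → *velupi*.
The last vowel of the diminutive form *velupi* is /i/, which is a front vowel, so the plural suffix is -dih, giving *velupidih*.
The plural form *velupidih* — last vowel /i/ (an unrounded vowel) → -be → *velupidihbe*.

velupidihbe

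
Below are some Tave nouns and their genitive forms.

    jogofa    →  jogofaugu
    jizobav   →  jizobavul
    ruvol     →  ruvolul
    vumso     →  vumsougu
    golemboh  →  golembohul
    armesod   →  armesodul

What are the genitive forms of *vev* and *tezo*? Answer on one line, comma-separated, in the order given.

The pattern is consonant vs. vowel: -ul when the stem ends in a consonant (*jizobav*, *ruvol*, *golemboh*, *armesod*); -ugu when the stem ends in a vowel (*jogofa*, *vumso*).
*vev* — final sound /v/ (a consonant) → -ul → *vevul*.
*tezo* — final sound /o/ (a vowel) → -ugu → *tezougu*.

vevul, tezougu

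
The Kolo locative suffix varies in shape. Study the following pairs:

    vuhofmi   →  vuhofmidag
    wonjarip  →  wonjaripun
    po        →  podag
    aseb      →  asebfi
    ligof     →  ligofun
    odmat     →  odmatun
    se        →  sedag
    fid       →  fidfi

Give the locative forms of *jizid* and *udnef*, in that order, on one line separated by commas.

jizidfi, udnefun

The suffix is conditioned by the final sound: -un when the stem ends in a voiceless consonant (*wonjarip*, *ligof*, *odmat*); -fi when the stem ends in a voiced consonant (*aseb*, *fid*); -dag when the stem ends in a vowel (*vuhofmi*, *po*, *se*).
*jizid*: final sound = /d/, a voiced consonant → -fi → *jizidfi*.
The final sound of *udnef* is /f/, which is a voiceless consonant, so the suffix is -un, giving *udnefun*.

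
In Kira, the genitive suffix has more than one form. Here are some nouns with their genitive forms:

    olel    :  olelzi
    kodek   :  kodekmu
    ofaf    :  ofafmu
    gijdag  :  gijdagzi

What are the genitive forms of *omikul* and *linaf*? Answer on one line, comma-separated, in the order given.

omikulzi, linafmu

The alternation tracks the final consonant of the stem — -mu when the stem ends in a voiceless consonant (*kodek*, *ofaf*); -zi when the stem ends in a voiced consonant (*olel*, *gijdag*).
*omikul* — final consonant /l/ (voiced) → -zi → *omikulzi*.
Since the final consonant of *linaf* is /f/ (voiceless), it takes -mu, giving *linafmu*.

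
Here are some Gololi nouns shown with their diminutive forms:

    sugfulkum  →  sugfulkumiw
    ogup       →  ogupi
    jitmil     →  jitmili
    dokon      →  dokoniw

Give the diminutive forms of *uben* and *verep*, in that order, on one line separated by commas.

The alternation tracks the final consonant of the stem — -iw when the stem ends in a nasal (*sugfulkum*, *dokon*); -i when the stem ends in a non-nasal consonant (*ogup*, *jitmil*).
*uben* — final consonant /n/ (a nasal) → -iw → *ubeniw*.
Since the final consonant of *verep* is /p/ (non-nasal), it takes -i, giving *verepi*.

ubeniw, verepi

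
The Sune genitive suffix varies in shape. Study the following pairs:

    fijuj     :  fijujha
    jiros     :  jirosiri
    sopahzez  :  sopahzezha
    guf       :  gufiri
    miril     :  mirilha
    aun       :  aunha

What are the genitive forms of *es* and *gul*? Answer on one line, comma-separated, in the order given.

esiri, gulha

The pattern is voicing of the final consonant: -iri when the stem ends in a voiceless consonant (*jiros*, *guf*); -ha when the stem ends in a voiced consonant (*fijuj*, *sopahzez*, *miril*, *aun*).
Since the final consonant of *es* is /s/ (voiceless), it takes -iri, giving *esiri*.
The final consonant of *gul* is /l/, which is voiced, so the suffix is -ha, giving *gulha*.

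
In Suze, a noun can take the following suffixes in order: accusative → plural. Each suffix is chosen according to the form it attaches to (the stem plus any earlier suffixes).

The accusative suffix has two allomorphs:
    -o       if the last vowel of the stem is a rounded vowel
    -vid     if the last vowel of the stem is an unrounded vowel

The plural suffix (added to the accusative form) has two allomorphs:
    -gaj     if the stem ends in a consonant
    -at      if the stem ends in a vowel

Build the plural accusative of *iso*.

The last vowel of *iso* is /o/, which is a rounded vowel, so the accusative suffix is -o, giving *isoo*.
The accusative form *isoo*: final sound = /o/, a vowel → -at → *isooat*.

isooat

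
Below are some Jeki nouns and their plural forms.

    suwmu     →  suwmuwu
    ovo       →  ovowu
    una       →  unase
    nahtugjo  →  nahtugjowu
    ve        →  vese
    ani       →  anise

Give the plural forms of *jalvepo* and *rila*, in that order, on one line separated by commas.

The pattern is rounding harmony: -wu when the last vowel of the stem is a rounded vowel (*suwmu*, *ovo*, *nahtugjo*); -se when the last vowel of the stem is an unrounded vowel (*una*, *ve*, *ani*).
*jalvepo*: last vowel = /o/, a rounded vowel → -wu → *jalvepowu*.
Since the last vowel of *rila* is /a/ (an unrounded vowel), it takes -se, giving *rilase*.

jalvepowu, rilase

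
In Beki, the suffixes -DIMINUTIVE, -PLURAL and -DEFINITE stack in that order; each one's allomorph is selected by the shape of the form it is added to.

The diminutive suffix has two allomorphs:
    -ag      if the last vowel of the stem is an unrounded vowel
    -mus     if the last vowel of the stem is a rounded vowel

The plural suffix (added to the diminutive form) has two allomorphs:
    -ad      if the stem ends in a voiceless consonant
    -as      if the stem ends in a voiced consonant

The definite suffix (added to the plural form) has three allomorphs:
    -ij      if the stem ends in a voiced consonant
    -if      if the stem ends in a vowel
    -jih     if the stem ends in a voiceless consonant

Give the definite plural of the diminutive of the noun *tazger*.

tazgeragasjih

The last vowel of *tazger* is /e/, which is an unrounded vowel, so the diminutive suffix is -ag, giving *tazgerag*.
The final consonant of the diminutive form *tazgerag* is /g/, which is voiced, so the plural suffix is -as, giving *tazgeragas*.
The final sound of the plural form *tazgeragas* is /s/, which is a voiceless consonant, so the definite suffix is -jih, giving *tazgeragasjih*.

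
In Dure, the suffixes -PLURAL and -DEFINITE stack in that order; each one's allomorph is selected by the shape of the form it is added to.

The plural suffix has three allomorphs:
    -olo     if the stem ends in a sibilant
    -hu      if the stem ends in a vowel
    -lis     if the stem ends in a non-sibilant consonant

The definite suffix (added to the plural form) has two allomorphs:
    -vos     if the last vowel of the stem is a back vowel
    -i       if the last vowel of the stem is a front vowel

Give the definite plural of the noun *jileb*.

The final sound of *jileb* is /b/, which is a non-sibilant consonant, so the plural suffix is -lis, giving *jileblis*.
Since the last vowel of the plural form *jileblis* is /i/ (a front vowel), it takes -i, giving *jileblisi*.

jileblisi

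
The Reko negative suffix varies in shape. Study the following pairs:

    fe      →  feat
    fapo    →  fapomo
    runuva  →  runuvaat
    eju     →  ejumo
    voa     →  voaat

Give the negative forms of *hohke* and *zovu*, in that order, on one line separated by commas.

The pattern is rounding harmony: -mo when the last vowel of the stem is a rounded vowel (*fapo*, *eju*); -at when the last vowel of the stem is an unrounded vowel (*fe*, *runuva*, *voa*).
The last vowel of *hohke* is /e/, which is an unrounded vowel, so the suffix is -at, giving *hohkeat*.
*zovu*: last vowel = /u/, a rounded vowel → -mo → *zovumo*.

hohkeat, zovumo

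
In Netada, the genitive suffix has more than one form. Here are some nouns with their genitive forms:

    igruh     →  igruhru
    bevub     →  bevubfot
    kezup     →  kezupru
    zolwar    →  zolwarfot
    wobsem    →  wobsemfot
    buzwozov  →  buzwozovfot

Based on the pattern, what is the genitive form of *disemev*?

The alternation tracks the final consonant of the stem — -ru when the stem ends in a voiceless consonant (*igruh*, *kezup*); -fot when the stem ends in a voiced consonant (*bevub*, *zolwar*, *wobsem*, *buzwozov*).
*disemev*: final consonant = /v/, voiced → -fot → *disemevfot*.

disemevfot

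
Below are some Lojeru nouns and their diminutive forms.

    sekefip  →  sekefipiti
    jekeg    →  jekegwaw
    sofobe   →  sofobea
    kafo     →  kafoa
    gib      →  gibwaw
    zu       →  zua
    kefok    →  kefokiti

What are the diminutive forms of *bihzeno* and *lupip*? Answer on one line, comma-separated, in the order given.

The pattern is voicing of the final sound: -iti when the stem ends in a voiceless consonant (*sekefip*, *kefok*); -waw when the stem ends in a voiced consonant (*jekeg*, *gib*); -a when the stem ends in a vowel (*sofobe*, *kafo*, *zu*).
*bihzeno*: final sound = /o/, a vowel → -a → *bihzenoa*.
*lupip* — final sound /p/ (a voiceless consonant) → -iti → *lupipiti*.

bihzenoa, lupipiti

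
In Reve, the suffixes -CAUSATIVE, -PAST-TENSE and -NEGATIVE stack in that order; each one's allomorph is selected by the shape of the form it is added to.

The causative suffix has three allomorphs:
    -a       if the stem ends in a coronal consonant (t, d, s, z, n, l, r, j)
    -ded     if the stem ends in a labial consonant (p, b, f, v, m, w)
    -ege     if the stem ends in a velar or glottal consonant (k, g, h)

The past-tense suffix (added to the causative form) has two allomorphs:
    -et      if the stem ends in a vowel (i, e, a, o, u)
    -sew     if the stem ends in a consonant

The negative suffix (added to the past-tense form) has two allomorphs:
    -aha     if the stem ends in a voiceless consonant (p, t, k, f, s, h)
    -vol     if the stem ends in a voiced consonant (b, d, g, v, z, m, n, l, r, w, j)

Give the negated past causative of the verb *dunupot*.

Since the final consonant of *dunupot* is /t/ (coronal), it takes -a, giving *dunupota*.
Since the final sound of the causative form *dunupota* is /a/ (a vowel), it takes -et, giving *dunupotaet*.
Since the final consonant of the past-tense form *dunupotaet* is /t/ (voiceless), it takes -aha, giving *dunupotaetaha*.

dunupotaetaha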